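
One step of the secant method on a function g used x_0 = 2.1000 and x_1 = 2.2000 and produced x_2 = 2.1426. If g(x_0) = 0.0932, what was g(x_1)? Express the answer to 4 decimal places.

The secant line through (2.1000, 0.0932) and (2.2000, g(x_1)) crosses zero at x_2 = 2.1426.
So (2.1000, 0.0932), (2.2000, g(x_1)), (2.1426, 0) are collinear:
g(x_1) = 0.0932 · (2.2000 − 2.1426) / (2.1000 − 2.1426) = 0.0932 · (0.057400)/(-0.042600) = -0.125579

-0.1256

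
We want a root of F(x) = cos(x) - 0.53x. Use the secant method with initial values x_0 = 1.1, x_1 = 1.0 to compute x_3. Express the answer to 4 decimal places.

1.0075

F(1.1) = -0.129404, F(1.0) = 0.010302
x_2 = 1.000000 − 0.010302·(1.000000 − 1.100000) / (0.010302 − (-0.129404)) = 1.000000 − (-0.001030)/(0.139706) = 1.007374
F(1.007374) = 0.000174
x_3 = 1.007374 − 0.000174·(1.007374 − 1.000000) / (0.000174 − 0.010302) = 1.007374 − (0.000001)/(-0.010128) = 1.007501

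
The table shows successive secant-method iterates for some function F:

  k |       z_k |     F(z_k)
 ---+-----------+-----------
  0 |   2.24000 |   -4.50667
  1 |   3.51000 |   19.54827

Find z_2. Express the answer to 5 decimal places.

2.47793

z_2 = 3.51000 − 19.54827·(3.51000 − 2.24000) / (19.54827 − (-4.50667))
   = 3.51000 − (24.8263029)/(24.0549400) = 2.4779333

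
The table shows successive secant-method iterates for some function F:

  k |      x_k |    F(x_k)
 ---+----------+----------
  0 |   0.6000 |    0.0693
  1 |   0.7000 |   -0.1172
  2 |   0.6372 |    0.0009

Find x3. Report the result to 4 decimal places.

x3 = 0.6372 − 0.0009·(0.6372 − 0.7000) / (0.0009 − (-0.1172))
   = 0.6372 − (-0.000057)/(0.118100) = 0.637679

0.6377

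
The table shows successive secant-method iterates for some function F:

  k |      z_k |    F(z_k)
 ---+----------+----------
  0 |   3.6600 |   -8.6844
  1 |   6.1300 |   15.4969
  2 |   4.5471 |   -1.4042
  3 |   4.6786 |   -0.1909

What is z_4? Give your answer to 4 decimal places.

z_4 = 4.6786 − (-0.1909)·(4.6786 − 4.5471) / (-0.1909 − (-1.4042))
   = 4.6786 − (-0.025103)/(1.213300) = 4.699290

4.6993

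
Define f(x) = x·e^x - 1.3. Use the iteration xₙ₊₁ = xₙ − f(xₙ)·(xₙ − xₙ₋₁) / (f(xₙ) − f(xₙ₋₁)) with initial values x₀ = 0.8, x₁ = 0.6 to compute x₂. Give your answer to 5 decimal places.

0.66017

f(0.8) = 0.4804327, f(0.6) = -0.2067287
x₂ = 0.6000000 − (-0.2067287)·(0.6000000 − 0.8000000) / (-0.2067287 − 0.4804327) = 0.6000000 − (0.0413457)/(-0.6871615) = 0.6601689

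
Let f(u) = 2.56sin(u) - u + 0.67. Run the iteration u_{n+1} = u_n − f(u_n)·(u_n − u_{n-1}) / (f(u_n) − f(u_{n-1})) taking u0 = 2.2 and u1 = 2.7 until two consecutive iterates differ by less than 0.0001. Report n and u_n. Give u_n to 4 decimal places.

n = 5, u_n = 2.3997

f(2.2) = 0.539751, f(2.7) = -0.935908
u2 = 2.700000 − (-0.935908)·(0.500000)/(-1.475658) = 2.382885;  |Δ| = 0.317115
f(2.382885) = 0.048355
u3 = 2.382885 − 0.048355·(-0.317115)/(0.984263) = 2.398464;  |Δ| = 0.015579
f(2.398464) = 0.003619
u4 = 2.398464 − 0.003619·(0.015579)/(-0.044736) = 2.399724;  |Δ| = 0.001260
f(2.399724) = -0.000018
u5 = 2.399724 − (-0.000018)·(0.001260)/(-0.003638) = 2.399718;  |Δ| = 0.000006
|u5 − u4| = 0.000006 < 0.0001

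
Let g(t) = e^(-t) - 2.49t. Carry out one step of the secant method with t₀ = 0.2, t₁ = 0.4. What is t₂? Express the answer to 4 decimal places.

0.2992

g(0.2) = 0.320731, g(0.4) = -0.325680
t₂ = 0.400000 − (-0.325680)·(0.400000 − 0.200000) / (-0.325680 − 0.320731) = 0.400000 − (-0.065136)/(-0.646411) = 0.299234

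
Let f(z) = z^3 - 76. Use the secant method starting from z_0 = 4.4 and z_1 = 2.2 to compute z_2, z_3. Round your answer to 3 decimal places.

4.129, 4.310

f(4.4) = 9.18400, f(2.2) = -65.35200
z_2 = 2.20000 − (-65.35200)·(2.20000 − 4.40000) / (-65.35200 − 9.18400) = 2.20000 − (143.77440)/(-74.53600) = 4.12893
f(4.12893) = -5.60997
z_3 = 4.12893 − (-5.60997)·(4.12893 − 2.20000) / (-5.60997 − (-65.35200)) = 4.12893 − (-10.82121)/(59.74203) = 4.31006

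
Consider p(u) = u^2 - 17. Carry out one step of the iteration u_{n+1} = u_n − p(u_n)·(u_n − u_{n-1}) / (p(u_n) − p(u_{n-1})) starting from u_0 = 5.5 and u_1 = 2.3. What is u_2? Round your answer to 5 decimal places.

3.80128

p(5.5) = 13.2500000, p(2.3) = -11.7100000
u_2 = 2.3000000 − (-11.7100000)·(2.3000000 − 5.5000000) / (-11.7100000 − 13.2500000) = 2.3000000 − (37.4720000)/(-24.9600000) = 3.8012821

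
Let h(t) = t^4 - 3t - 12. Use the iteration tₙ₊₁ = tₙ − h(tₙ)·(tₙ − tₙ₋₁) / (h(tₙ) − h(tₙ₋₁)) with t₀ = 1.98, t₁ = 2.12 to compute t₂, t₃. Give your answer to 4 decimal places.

h(1.98) = -2.570464, h(2.12) = 1.839631
t₂ = 2.120000 − 1.839631·(2.120000 − 1.980000) / (1.839631 − (-2.570464)) = 2.120000 − (0.257548)/(4.410095) = 2.061600
h(2.061600) = -0.120638
t₃ = 2.061600 − (-0.120638)·(2.061600 − 2.120000) / (-0.120638 − 1.839631) = 2.061600 − (0.007045)/(-1.960269) = 2.065194

2.0616, 2.0652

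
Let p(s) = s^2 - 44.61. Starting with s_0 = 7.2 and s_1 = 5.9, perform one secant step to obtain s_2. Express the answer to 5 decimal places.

p(7.2) = 7.2300000, p(5.9) = -9.8000000
s_2 = 5.9000000 − (-9.8000000)·(5.9000000 − 7.2000000) / (-9.8000000 − 7.2300000) = 5.9000000 − (12.7400000)/(-17.0300000) = 6.6480916

6.64809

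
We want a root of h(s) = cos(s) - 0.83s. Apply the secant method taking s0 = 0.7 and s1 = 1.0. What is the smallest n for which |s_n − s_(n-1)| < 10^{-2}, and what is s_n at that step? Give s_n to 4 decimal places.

h(0.7) = 0.183842, h(1.0) = -0.289698
s2 = 1.000000 − (-0.289698)·(0.300000)/(-0.473540) = 0.816469;  |Δ| = 0.183531
h(0.816469) = 0.007130
s3 = 0.816469 − 0.007130·(-0.183531)/(0.296827) = 0.820877;  |Δ| = 0.004408
|s3 − s2| = 0.004408 < 10^{-2}

n = 3, s_n = 0.8209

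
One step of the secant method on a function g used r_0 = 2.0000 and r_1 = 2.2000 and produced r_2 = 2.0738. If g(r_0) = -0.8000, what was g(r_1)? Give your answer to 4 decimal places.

1.3680

The secant line through (2.0000, -0.8000) and (2.2000, g(r_1)) crosses zero at r_2 = 2.0738.
So (2.0000, -0.8000), (2.2000, g(r_1)), (2.0738, 0) are collinear:
g(r_1) = -0.8000 · (2.2000 − 2.0738) / (2.0000 − 2.0738) = -0.8000 · (0.126200)/(-0.073800) = 1.368022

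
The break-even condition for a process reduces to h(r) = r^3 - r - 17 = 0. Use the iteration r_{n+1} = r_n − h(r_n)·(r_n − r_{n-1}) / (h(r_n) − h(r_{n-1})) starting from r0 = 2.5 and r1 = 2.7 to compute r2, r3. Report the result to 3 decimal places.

2.701, 2.701

h(2.5) = -3.87500, h(2.7) = -0.01700
r2 = 2.70000 − (-0.01700)·(2.70000 − 2.50000) / (-0.01700 − (-3.87500)) = 2.70000 − (-0.00340)/(3.85800) = 2.70088
h(2.70088) = 0.00140
r3 = 2.70088 − 0.00140·(2.70088 − 2.70000) / (0.00140 − (-0.01700)) = 2.70088 − (0.00000)/(0.01840) = 2.70081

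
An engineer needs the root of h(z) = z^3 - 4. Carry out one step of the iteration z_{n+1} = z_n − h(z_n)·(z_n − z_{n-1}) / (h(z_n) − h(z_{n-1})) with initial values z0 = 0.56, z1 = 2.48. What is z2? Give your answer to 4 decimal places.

1.0470

h(0.56) = -3.824384, h(2.48) = 11.252992
z2 = 2.480000 − 11.252992·(2.480000 − 0.560000) / (11.252992 − (-3.824384)) = 2.480000 − (21.605745)/(15.077376) = 1.047009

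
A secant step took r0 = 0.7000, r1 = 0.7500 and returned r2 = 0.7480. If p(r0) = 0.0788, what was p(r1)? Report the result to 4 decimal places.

The secant line through (0.7000, 0.0788) and (0.7500, p(r1)) crosses zero at r2 = 0.7480.
So (0.7000, 0.0788), (0.7500, p(r1)), (0.7480, 0) are collinear:
p(r1) = 0.0788 · (0.7500 − 0.7480) / (0.7000 − 0.7480) = 0.0788 · (0.002000)/(-0.048000) = -0.003283

-0.0033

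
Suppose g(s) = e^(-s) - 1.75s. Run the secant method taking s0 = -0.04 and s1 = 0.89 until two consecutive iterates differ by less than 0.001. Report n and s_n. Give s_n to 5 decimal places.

n = 5, s_n = 0.38776

g(-0.04) = 1.1108108, g(0.89) = -1.1468442
s2 = 0.8900000 − (-1.1468442)·(0.9300000)/(-2.2576550) = 0.4175783;  |Δ| = 0.4724217
g(0.4175783) = -0.0721222
s3 = 0.4175783 − (-0.0721222)·(-0.4724217)/(1.0747221) = 0.3858752;  |Δ| = 0.0317032
g(0.3858752) = 0.0045738
s4 = 0.3858752 − 0.0045738·(-0.0317032)/(0.0766960) = 0.3877658;  |Δ| = 0.0018906
g(0.3877658) = -0.0000189
s5 = 0.3877658 − (-0.0000189)·(0.0018906)/(-0.0045928) = 0.3877580;  |Δ| = 0.0000078
|s5 − s4| = 0.0000078 < 0.001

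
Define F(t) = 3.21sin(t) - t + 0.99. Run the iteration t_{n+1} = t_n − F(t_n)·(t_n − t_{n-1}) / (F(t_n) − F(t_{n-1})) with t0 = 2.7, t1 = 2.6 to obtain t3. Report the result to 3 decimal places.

2.612

F(2.7) = -0.33811, F(2.6) = 0.04476
t2 = 2.60000 − 0.04476·(2.60000 − 2.70000) / (0.04476 − (-0.33811)) = 2.60000 − (-0.00448)/(0.38287) = 2.61169
F(2.61169) = 0.00080
t3 = 2.61169 − 0.00080·(2.61169 − 2.60000) / (0.00080 − 0.04476) = 2.61169 − (0.00001)/(-0.04396) = 2.61190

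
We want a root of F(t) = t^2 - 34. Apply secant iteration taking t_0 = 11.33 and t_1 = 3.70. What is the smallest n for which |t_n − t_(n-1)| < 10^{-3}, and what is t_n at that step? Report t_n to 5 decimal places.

F(11.33) = 94.3689000, F(3.70) = -20.3100000
t_2 = 3.7000000 − (-20.3100000)·(-7.6300000)/(-114.6789000) = 5.0512974;  |Δ| = 1.3512974
F(5.0512974) = -8.4843945
t_3 = 5.0512974 − (-8.4843945)·(1.3512974)/(11.8256055) = 6.0207987;  |Δ| = 0.9695013
F(6.0207987) = 2.2500175
t_4 = 6.0207987 − 2.2500175·(0.9695013)/(10.7344120) = 5.8175836;  |Δ| = 0.2032151
F(5.8175836) = -0.1557210
t_5 = 5.8175836 − (-0.1557210)·(-0.2032151)/(-2.4057384) = 5.8307375;  |Δ| = 0.0131539
F(5.8307375) = -0.0025000
t_6 = 5.8307375 − (-0.0025000)·(0.0131539)/(0.1532209) = 5.8309521;  |Δ| = 0.0002146
|t_6 − t_5| = 0.0002146 < 10^{-3}

n = 6, t_n = 5.83095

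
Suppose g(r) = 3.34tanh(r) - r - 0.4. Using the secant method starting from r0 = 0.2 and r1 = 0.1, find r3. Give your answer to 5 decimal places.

0.17340

g(0.2) = 0.0592336, g(0.1) = -0.1671089
r2 = 0.1000000 − (-0.1671089)·(0.1000000 − 0.2000000) / (-0.1671089 − 0.0592336) = 0.1000000 − (0.0167109)/(-0.2263425) = 0.1738301
g(0.1738301) = 0.0009844
r3 = 0.1738301 − 0.0009844·(0.1738301 − 0.1000000) / (0.0009844 − (-0.1671089)) = 0.1738301 − (0.0000727)/(0.1680933) = 0.1733977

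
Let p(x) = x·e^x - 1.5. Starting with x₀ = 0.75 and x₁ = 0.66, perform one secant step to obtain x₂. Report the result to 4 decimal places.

0.7246

p(0.75) = 0.087750, p(0.66) = -0.223037
x₂ = 0.660000 − (-0.223037)·(0.660000 − 0.750000) / (-0.223037 − 0.087750) = 0.660000 − (0.020073)/(-0.310787) = 0.724589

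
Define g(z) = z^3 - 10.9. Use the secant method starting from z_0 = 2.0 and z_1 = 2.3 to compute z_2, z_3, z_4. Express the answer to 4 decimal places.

g(2.0) = -2.900000, g(2.3) = 1.267000
z_2 = 2.300000 − 1.267000·(2.300000 − 2.000000) / (1.267000 − (-2.900000)) = 2.300000 − (0.380100)/(4.167000) = 2.208783
g(2.208783) = -0.123957
z_3 = 2.208783 − (-0.123957)·(2.208783 − 2.300000) / (-0.123957 − 1.267000) = 2.208783 − (0.011307)/(-1.390957) = 2.216912
g(2.216912) = -0.004543
z_4 = 2.216912 − (-0.004543)·(2.216912 − 2.208783) / (-0.004543 − (-0.123957)) = 2.216912 − (-0.000037)/(0.119414) = 2.217221

2.2088, 2.2169, 2.2172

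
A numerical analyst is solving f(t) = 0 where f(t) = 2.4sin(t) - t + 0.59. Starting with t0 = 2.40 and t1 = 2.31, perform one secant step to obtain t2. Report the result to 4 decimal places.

f(2.40) = -0.188888, f(2.31) = 0.053613
t2 = 2.310000 − 0.053613·(2.310000 − 2.400000) / (0.053613 − (-0.188888)) = 2.310000 − (-0.004825)/(0.242501) = 2.329897

2.3299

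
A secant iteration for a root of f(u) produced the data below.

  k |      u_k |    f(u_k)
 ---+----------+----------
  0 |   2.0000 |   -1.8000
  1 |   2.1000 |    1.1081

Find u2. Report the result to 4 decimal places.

2.0619

u2 = 2.1000 − 1.1081·(2.1000 − 2.0000) / (1.1081 − (-1.8000))
   = 2.1000 − (0.110810)/(2.908100) = 2.061896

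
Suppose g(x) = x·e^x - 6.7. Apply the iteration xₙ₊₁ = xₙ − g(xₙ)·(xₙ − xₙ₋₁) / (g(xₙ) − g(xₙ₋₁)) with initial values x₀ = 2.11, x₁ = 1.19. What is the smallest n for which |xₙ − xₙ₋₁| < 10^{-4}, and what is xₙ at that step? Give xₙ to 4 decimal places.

g(2.11) = 10.703789, g(1.19) = -2.788373
x₂ = 1.190000 − (-2.788373)·(-0.920000)/(-13.492162) = 1.380133;  |Δ| = 0.190133
g(1.380133) = -1.213379
x₃ = 1.380133 − (-1.213379)·(0.190133)/(1.574995) = 1.526612;  |Δ| = 0.146479
g(1.526612) = 0.326314
x₄ = 1.526612 − 0.326314·(0.146479)/(1.539692) = 1.495568;  |Δ| = 0.031044
g(1.495568) = -0.026973
x₅ = 1.495568 − (-0.026973)·(-0.031044)/(-0.353287) = 1.497938;  |Δ| = 0.002370
g(1.497938) = -0.000538
x₆ = 1.497938 − (-0.000538)·(0.002370)/(0.026435) = 1.497986;  |Δ| = 0.000048
|x₆ − x₅| = 0.000048 < 10^{-4}

n = 6, xₙ = 1.4980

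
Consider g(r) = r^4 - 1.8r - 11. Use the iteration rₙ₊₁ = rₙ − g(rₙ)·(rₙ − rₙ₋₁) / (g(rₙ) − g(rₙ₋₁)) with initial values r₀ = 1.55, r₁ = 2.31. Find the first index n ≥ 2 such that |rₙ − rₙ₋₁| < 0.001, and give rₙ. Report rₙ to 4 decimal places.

n = 6, rₙ = 1.9518

g(1.55) = -8.017994, g(2.31) = 13.315963
r₂ = 2.310000 − 13.315963·(0.760000)/(21.333957) = 1.835633;  |Δ| = 0.474367
g(1.835633) = -2.950290
r₃ = 1.835633 − (-2.950290)·(-0.474367)/(-16.266253) = 1.921671;  |Δ| = 0.086038
g(1.921671) = -0.822093
r₄ = 1.921671 − (-0.822093)·(0.086038)/(2.128197) = 1.954906;  |Δ| = 0.033235
g(1.954906) = 0.086246
r₅ = 1.954906 − 0.086246·(0.033235)/(0.908338) = 1.951751;  |Δ| = 0.003156
g(1.951751) = -0.002150
r₆ = 1.951751 − (-0.002150)·(-0.003156)/(-0.088396) = 1.951827;  |Δ| = 0.000077
|r₆ − r₅| = 0.000077 < 0.001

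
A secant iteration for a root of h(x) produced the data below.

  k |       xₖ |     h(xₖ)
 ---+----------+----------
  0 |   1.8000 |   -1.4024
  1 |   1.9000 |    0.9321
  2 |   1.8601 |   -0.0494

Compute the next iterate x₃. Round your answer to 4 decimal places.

x₃ = 1.8601 − (-0.0494)·(1.8601 − 1.9000) / (-0.0494 − 0.9321)
   = 1.8601 − (0.001971)/(-0.981500) = 1.862108

1.8621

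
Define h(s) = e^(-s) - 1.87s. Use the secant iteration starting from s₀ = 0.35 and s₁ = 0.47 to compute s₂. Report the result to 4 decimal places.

0.3698

h(0.35) = 0.050188, h(0.47) = -0.253898
s₂ = 0.470000 − (-0.253898)·(0.470000 − 0.350000) / (-0.253898 − 0.050188) = 0.470000 − (-0.030468)/(-0.304086) = 0.369805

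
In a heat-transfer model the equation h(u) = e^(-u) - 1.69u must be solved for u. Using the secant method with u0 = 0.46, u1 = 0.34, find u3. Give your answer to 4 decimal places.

0.3976

h(0.46) = -0.146116, h(0.34) = 0.137170
u2 = 0.340000 − 0.137170·(0.340000 − 0.460000) / (0.137170 − (-0.146116)) = 0.340000 − (-0.016460)/(0.283287) = 0.398105
h(0.398105) = -0.001206
u3 = 0.398105 − (-0.001206)·(0.398105 − 0.340000) / (-0.001206 − 0.137170) = 0.398105 − (-0.000070)/(-0.138377) = 0.397599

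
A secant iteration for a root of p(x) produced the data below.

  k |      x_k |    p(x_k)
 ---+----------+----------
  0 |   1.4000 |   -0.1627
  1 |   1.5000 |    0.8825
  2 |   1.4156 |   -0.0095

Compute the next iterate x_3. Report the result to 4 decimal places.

x_3 = 1.4156 − (-0.0095)·(1.4156 − 1.5000) / (-0.0095 − 0.8825)
   = 1.4156 − (0.000802)/(-0.892000) = 1.416499

1.4165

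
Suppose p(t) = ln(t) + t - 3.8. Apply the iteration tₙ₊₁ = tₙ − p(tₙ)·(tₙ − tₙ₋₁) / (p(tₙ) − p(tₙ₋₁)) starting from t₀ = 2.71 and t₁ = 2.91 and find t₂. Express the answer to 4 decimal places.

2.7786

p(2.71) = -0.093051, p(2.91) = 0.178153
t₂ = 2.910000 − 0.178153·(2.910000 − 2.710000) / (0.178153 − (-0.093051)) = 2.910000 − (0.035631)/(0.271204) = 2.778621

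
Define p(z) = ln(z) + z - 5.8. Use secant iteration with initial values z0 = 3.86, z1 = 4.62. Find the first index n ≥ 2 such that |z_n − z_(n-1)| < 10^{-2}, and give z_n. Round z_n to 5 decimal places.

n = 3, z_n = 4.33358

p(3.86) = -0.5893328, p(4.62) = 0.3503947
z2 = 4.6200000 − 0.3503947·(0.7600000)/(0.9397275) = 4.3366200;  |Δ| = 0.2833800
p(4.3366200) = 0.0037153
z3 = 4.3366200 − 0.0037153·(-0.2833800)/(-0.3466795) = 4.3335831;  |Δ| = 0.0030369
|z3 − z2| = 0.0030369 < 10^{-2}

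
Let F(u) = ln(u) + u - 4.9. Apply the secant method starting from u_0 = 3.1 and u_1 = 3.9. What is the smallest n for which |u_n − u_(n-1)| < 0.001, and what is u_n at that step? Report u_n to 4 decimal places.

n = 4, u_n = 3.6149

F(3.1) = -0.668598, F(3.9) = 0.360977
u_2 = 3.900000 − 0.360977·(0.800000)/(1.029574) = 3.619514;  |Δ| = 0.280486
F(3.619514) = 0.005854
u_3 = 3.619514 − 0.005854·(-0.280486)/(-0.355123) = 3.614891;  |Δ| = 0.004623
F(3.614891) = -0.000048
u_4 = 3.614891 − (-0.000048)·(-0.004623)/(-0.005902) = 3.614928;  |Δ| = 0.000038
|u_4 − u_3| = 0.000038 < 0.001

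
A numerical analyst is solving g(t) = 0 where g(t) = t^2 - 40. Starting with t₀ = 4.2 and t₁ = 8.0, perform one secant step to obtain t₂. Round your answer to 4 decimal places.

6.0328

g(4.2) = -22.360000, g(8.0) = 24.000000
t₂ = 8.000000 − 24.000000·(8.000000 − 4.200000) / (24.000000 − (-22.360000)) = 8.000000 − (91.200000)/(46.360000) = 6.032787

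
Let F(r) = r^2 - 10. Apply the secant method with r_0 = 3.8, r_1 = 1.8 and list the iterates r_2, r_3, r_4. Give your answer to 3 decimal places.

F(3.8) = 4.44000, F(1.8) = -6.76000
r_2 = 1.80000 − (-6.76000)·(1.80000 − 3.80000) / (-6.76000 − 4.44000) = 1.80000 − (13.52000)/(-11.20000) = 3.00714
F(3.00714) = -0.95709
r_3 = 3.00714 − (-0.95709)·(3.00714 − 1.80000) / (-0.95709 − (-6.76000)) = 3.00714 − (-1.15535)/(5.80291) = 3.20624
F(3.20624) = 0.27998
r_4 = 3.20624 − 0.27998·(3.20624 − 3.00714) / (0.27998 − (-0.95709)) = 3.20624 − (0.05574)/(1.23707) = 3.16118

3.007, 3.206, 3.161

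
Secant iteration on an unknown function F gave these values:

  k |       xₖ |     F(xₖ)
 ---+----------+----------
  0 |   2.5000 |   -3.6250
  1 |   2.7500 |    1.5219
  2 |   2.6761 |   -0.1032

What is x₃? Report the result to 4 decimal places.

2.6808

x₃ = 2.6761 − (-0.1032)·(2.6761 − 2.7500) / (-0.1032 − 1.5219)
   = 2.6761 − (0.007626)/(-1.625100) = 2.680793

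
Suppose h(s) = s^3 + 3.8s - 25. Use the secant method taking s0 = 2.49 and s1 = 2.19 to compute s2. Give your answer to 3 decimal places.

h(2.49) = -0.09975, h(2.19) = -6.17454
s2 = 2.19000 − (-6.17454)·(2.19000 − 2.49000) / (-6.17454 − (-0.09975)) = 2.19000 − (1.85236)/(-6.07479) = 2.49493

2.495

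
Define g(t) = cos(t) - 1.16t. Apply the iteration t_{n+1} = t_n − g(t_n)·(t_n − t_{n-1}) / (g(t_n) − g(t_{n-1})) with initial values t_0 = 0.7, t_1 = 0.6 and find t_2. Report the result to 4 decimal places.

g(0.7) = -0.047158, g(0.6) = 0.129336
t_2 = 0.600000 − 0.129336·(0.600000 − 0.700000) / (0.129336 − (-0.047158)) = 0.600000 − (-0.012934)/(0.176493) = 0.673281

0.6733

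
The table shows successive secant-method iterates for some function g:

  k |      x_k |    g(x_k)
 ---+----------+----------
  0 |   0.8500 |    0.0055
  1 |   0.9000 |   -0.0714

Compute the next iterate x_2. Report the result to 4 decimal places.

0.8536

x_2 = 0.9000 − (-0.0714)·(0.9000 − 0.8500) / (-0.0714 − 0.0055)
   = 0.9000 − (-0.003570)/(-0.076900) = 0.853576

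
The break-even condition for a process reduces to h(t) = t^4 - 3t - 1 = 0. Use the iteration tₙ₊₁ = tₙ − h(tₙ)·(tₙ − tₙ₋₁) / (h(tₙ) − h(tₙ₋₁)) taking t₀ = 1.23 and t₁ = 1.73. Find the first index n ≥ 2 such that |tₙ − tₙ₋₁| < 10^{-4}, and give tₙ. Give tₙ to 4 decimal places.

h(1.23) = -2.401134, h(1.73) = 2.767450
t₂ = 1.730000 − 2.767450·(0.500000)/(5.168584) = 1.462282;  |Δ| = 0.267718
h(1.462282) = -0.814657
t₃ = 1.462282 − (-0.814657)·(-0.267718)/(-3.582108) = 1.523167;  |Δ| = 0.060886
h(1.523167) = -0.186924
t₄ = 1.523167 − (-0.186924)·(0.060886)/(0.627733) = 1.541297;  |Δ| = 0.018130
h(1.541297) = 0.019573
t₅ = 1.541297 − 0.019573·(0.018130)/(0.206497) = 1.539579;  |Δ| = 0.001718
h(1.539579) = -0.000399
t₆ = 1.539579 − (-0.000399)·(-0.001718)/(-0.019971) = 1.539613;  |Δ| = 0.000034
|t₆ − t₅| = 0.000034 < 10^{-4}

n = 6, tₙ = 1.5396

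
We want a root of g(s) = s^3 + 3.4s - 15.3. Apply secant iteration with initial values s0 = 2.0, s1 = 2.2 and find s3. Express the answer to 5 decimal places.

g(2.0) = -0.5000000, g(2.2) = 2.8280000
s2 = 2.2000000 − 2.8280000·(2.2000000 − 2.0000000) / (2.8280000 − (-0.5000000)) = 2.2000000 − (0.5656000)/(3.3280000) = 2.0300481
g(2.0300481) = -0.0318152
s3 = 2.0300481 − (-0.0318152)·(2.0300481 − 2.2000000) / (-0.0318152 − 2.8280000) = 2.0300481 − (0.0054070)/(-2.8598152) = 2.0319388

2.03194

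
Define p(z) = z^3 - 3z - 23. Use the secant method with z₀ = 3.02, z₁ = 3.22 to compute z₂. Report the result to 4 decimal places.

3.1923

p(3.02) = -4.516392, p(3.22) = 0.726248
z₂ = 3.220000 − 0.726248·(3.220000 − 3.020000) / (0.726248 − (-4.516392)) = 3.220000 − (0.145250)/(5.242640) = 3.192295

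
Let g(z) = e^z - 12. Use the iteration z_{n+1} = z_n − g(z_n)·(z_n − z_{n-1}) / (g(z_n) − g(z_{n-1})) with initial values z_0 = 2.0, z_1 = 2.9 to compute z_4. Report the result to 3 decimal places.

g(2.0) = -4.61094, g(2.9) = 6.17415
z_2 = 2.90000 − 6.17415·(2.90000 − 2.00000) / (6.17415 − (-4.61094)) = 2.90000 − (5.55673)/(10.78509) = 2.38478
g(2.38478) = -1.14336
z_3 = 2.38478 − (-1.14336)·(2.38478 − 2.90000) / (-1.14336 − 6.17415) = 2.38478 − (0.58909)/(-7.31751) = 2.46528
g(2.46528) = -0.23322
z_4 = 2.46528 − (-0.23322)·(2.46528 − 2.38478) / (-0.23322 − (-1.14336)) = 2.46528 − (-0.01878)/(0.91014) = 2.48591

2.486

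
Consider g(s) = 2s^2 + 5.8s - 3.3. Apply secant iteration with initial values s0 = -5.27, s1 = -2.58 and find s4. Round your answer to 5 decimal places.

g(-5.27) = 21.6798000, g(-2.58) = -4.9512000
s2 = -2.5800000 − (-4.9512000)·(-2.5800000 − (-5.2700000)) / (-4.9512000 − 21.6798000) = -2.5800000 − (-13.3187280)/(-26.6310000) = -3.0801212
g(-3.0801212) = -2.1904097
s3 = -3.0801212 − (-2.1904097)·(-3.0801212 − (-2.5800000)) / (-2.1904097 − (-4.9512000)) = -3.0801212 − (1.0954703)/(2.7607903) = -3.4769171
g(-3.4769171) = 0.7117861
s4 = -3.4769171 − 0.7117861·(-3.4769171 − (-3.0801212)) / (0.7117861 − (-2.1904097)) = -3.4769171 − (-0.2824338)/(2.9021958) = -3.3795998

-3.37960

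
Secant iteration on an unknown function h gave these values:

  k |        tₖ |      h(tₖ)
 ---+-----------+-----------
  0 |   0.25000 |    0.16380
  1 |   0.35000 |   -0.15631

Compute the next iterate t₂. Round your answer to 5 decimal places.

t₂ = 0.35000 − (-0.15631)·(0.35000 − 0.25000) / (-0.15631 − 0.16380)
   = 0.35000 − (-0.0156310)/(-0.3201100) = 0.3011699

0.30117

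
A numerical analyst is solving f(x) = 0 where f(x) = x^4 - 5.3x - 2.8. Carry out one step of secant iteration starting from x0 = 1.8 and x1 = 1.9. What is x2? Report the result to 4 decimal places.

f(1.8) = -1.842400, f(1.9) = 0.162100
x2 = 1.900000 − 0.162100·(1.900000 − 1.800000) / (0.162100 − (-1.842400)) = 1.900000 − (0.016210)/(2.004500) = 1.891913

1.8919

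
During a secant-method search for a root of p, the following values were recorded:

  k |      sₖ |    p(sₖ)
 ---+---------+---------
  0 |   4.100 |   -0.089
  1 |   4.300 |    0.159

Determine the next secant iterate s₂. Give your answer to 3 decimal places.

4.172

s₂ = 4.300 − 0.159·(4.300 − 4.100) / (0.159 − (-0.089))
   = 4.300 − (0.03180)/(0.24800) = 4.17177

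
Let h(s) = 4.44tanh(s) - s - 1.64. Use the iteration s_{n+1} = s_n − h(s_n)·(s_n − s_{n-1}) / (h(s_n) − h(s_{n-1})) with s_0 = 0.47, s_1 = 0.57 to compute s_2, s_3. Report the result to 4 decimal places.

0.5378, 0.5362

h(0.47) = -0.164395, h(0.57) = 0.078195
s_2 = 0.570000 − 0.078195·(0.570000 − 0.470000) / (0.078195 − (-0.164395)) = 0.570000 − (0.007820)/(0.242590) = 0.537767
h(0.537767) = 0.003585
s_3 = 0.537767 − 0.003585·(0.537767 − 0.570000) / (0.003585 − 0.078195) = 0.537767 − (-0.000116)/(-0.074610) = 0.536218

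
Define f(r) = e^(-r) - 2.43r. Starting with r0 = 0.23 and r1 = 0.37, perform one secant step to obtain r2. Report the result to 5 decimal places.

0.30430

f(0.23) = 0.2356336, f(0.37) = -0.2083657
r2 = 0.3700000 − (-0.2083657)·(0.3700000 − 0.2300000) / (-0.2083657 − 0.2356336) = 0.3700000 − (-0.0291712)/(-0.4439993) = 0.3042990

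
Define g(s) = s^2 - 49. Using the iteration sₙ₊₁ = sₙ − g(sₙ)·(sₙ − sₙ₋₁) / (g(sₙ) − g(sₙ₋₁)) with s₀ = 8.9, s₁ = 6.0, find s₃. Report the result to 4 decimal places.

g(8.9) = 30.210000, g(6.0) = -13.000000
s₂ = 6.000000 − (-13.000000)·(6.000000 − 8.900000) / (-13.000000 − 30.210000) = 6.000000 − (37.700000)/(-43.210000) = 6.872483
g(6.872483) = -1.768974
s₃ = 6.872483 − (-1.768974)·(6.872483 − 6.000000) / (-1.768974 − (-13.000000)) = 6.872483 − (-1.543400)/(11.231026) = 7.009906

7.0099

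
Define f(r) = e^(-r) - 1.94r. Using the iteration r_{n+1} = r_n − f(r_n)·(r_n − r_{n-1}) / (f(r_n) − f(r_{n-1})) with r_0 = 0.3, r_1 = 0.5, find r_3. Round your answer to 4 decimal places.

f(0.3) = 0.158818, f(0.5) = -0.363469
r_2 = 0.500000 − (-0.363469)·(0.500000 − 0.300000) / (-0.363469 − 0.158818) = 0.500000 − (-0.072694)/(-0.522288) = 0.360816
f(0.360816) = -0.002877
r_3 = 0.360816 − (-0.002877)·(0.360816 − 0.500000) / (-0.002877 − (-0.363469)) = 0.360816 − (0.000400)/(0.360593) = 0.359706

0.3597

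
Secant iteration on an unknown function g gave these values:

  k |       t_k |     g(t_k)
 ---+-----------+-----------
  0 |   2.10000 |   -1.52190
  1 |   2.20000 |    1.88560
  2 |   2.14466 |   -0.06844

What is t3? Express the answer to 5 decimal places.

2.14660

t3 = 2.14466 − (-0.06844)·(2.14466 − 2.20000) / (-0.06844 − 1.88560)
   = 2.14466 − (0.0037875)/(-1.9540400) = 2.1465983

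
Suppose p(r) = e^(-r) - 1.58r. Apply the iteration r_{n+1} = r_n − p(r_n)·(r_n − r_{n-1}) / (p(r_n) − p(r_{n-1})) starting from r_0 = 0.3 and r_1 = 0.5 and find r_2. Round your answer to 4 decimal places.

p(0.3) = 0.266818, p(0.5) = -0.183469
r_2 = 0.500000 − (-0.183469)·(0.500000 − 0.300000) / (-0.183469 − 0.266818) = 0.500000 − (-0.036694)/(-0.450288) = 0.418510

0.4185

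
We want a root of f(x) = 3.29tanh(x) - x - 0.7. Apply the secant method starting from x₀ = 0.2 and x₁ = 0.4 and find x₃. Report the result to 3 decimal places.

f(0.2) = -0.25064, f(0.4) = 0.15003
x₂ = 0.40000 − 0.15003·(0.40000 − 0.20000) / (0.15003 − (-0.25064)) = 0.40000 − (0.03001)/(0.40067) = 0.32511
f(0.32511) = 0.00834
x₃ = 0.32511 − 0.00834·(0.32511 − 0.40000) / (0.00834 − 0.15003) = 0.32511 − (-0.00062)/(-0.14169) = 0.32070

0.321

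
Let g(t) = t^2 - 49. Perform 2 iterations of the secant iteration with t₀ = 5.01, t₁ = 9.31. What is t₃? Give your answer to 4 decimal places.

g(5.01) = -23.899900, g(9.31) = 37.676100
t₂ = 9.310000 − 37.676100·(9.310000 − 5.010000) / (37.676100 − (-23.899900)) = 9.310000 − (162.007230)/(61.576000) = 6.678987
g(6.678987) = -4.391127
t₃ = 6.678987 − (-4.391127)·(6.678987 − 9.310000) / (-4.391127 − 37.676100) = 6.678987 − (11.553110)/(-42.067227) = 6.953622

6.9536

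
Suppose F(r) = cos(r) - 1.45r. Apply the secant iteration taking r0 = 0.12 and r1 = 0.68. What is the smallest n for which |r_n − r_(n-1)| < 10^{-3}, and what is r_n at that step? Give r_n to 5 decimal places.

F(0.12) = 0.8188086, F(0.68) = -0.2084273
r2 = 0.6800000 − (-0.2084273)·(0.5600000)/(-1.0272359) = 0.5663754;  |Δ| = 0.1136246
F(0.5663754) = 0.0226071
r3 = 0.5663754 − 0.0226071·(-0.1136246)/(0.2310344) = 0.5774937;  |Δ| = 0.0111183
F(0.5774937) = 0.0004676
r4 = 0.5774937 − 0.0004676·(0.0111183)/(-0.0221395) = 0.5777286;  |Δ| = 0.0002348
|r4 − r3| = 0.0002348 < 10^{-3}

n = 4, r_n = 0.57773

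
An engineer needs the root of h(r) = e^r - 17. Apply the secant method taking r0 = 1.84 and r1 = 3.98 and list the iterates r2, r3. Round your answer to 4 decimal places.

h(1.84) = -10.703462, h(3.98) = 36.517034
r2 = 3.980000 − 36.517034·(3.980000 − 1.840000) / (36.517034 − (-10.703462)) = 3.980000 − (78.146453)/(47.220496) = 2.325073
h(2.325073) = -6.772569
r3 = 2.325073 − (-6.772569)·(2.325073 − 3.980000) / (-6.772569 − 36.517034) = 2.325073 − (11.208104)/(-43.289603) = 2.583983

2.3251, 2.5840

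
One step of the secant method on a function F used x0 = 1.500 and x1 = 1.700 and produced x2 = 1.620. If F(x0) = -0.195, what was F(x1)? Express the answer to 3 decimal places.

0.130

The secant line through (1.500, -0.195) and (1.700, F(x1)) crosses zero at x2 = 1.620.
So (1.500, -0.195), (1.700, F(x1)), (1.620, 0) are collinear:
F(x1) = -0.195 · (1.700 − 1.620) / (1.500 − 1.620) = -0.195 · (0.08000)/(-0.12000) = 0.13000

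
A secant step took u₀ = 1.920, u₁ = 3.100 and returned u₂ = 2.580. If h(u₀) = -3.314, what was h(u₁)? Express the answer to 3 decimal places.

2.611

The secant line through (1.920, -3.314) and (3.100, h(u₁)) crosses zero at u₂ = 2.580.
So (1.920, -3.314), (3.100, h(u₁)), (2.580, 0) are collinear:
h(u₁) = -3.314 · (3.100 − 2.580) / (1.920 − 2.580) = -3.314 · (0.52000)/(-0.66000) = 2.61103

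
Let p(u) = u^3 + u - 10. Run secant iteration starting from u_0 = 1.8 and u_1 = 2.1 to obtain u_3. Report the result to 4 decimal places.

p(1.8) = -2.368000, p(2.1) = 1.361000
u_2 = 2.100000 − 1.361000·(2.100000 − 1.800000) / (1.361000 − (-2.368000)) = 2.100000 − (0.408300)/(3.729000) = 1.990507
p(1.990507) = -0.122871
u_3 = 1.990507 − (-0.122871)·(1.990507 − 2.100000) / (-0.122871 − 1.361000) = 1.990507 − (0.013454)/(-1.483871) = 1.999573

1.9996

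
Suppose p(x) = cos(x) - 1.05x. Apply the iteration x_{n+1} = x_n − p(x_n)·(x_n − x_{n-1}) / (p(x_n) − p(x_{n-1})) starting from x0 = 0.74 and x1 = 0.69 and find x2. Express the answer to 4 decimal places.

p(0.74) = -0.038531, p(0.69) = 0.046746
x2 = 0.690000 − 0.046746·(0.690000 − 0.740000) / (0.046746 − (-0.038531)) = 0.690000 − (-0.002337)/(0.085277) = 0.717408

0.7174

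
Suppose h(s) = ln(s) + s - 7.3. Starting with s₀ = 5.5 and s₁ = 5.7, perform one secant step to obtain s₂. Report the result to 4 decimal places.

h(5.5) = -0.095252, h(5.7) = 0.140466
s₂ = 5.700000 − 0.140466·(5.700000 − 5.500000) / (0.140466 − (-0.095252)) = 5.700000 − (0.028093)/(0.235718) = 5.580818

5.5808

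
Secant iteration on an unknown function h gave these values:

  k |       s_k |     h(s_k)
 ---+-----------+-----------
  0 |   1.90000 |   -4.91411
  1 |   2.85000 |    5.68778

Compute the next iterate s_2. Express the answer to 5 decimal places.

s_2 = 2.85000 − 5.68778·(2.85000 − 1.90000) / (5.68778 − (-4.91411))
   = 2.85000 − (5.4033910)/(10.6018900) = 2.3403370

2.34034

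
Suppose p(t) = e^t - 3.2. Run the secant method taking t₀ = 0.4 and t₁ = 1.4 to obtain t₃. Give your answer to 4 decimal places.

p(0.4) = -1.708175, p(1.4) = 0.855200
t₂ = 1.400000 − 0.855200·(1.400000 − 0.400000) / (0.855200 − (-1.708175)) = 1.400000 − (0.855200)/(2.563375) = 1.066377
p(1.066377) = -0.295163
t₃ = 1.066377 − (-0.295163)·(1.066377 − 1.400000) / (-0.295163 − 0.855200) = 1.066377 − (0.098473)/(-1.150363) = 1.151979

1.1520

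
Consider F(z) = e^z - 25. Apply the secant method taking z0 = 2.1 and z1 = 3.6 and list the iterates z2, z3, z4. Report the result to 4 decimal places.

F(2.1) = -16.833830, F(3.6) = 11.598234
z2 = 3.600000 − 11.598234·(3.600000 − 2.100000) / (11.598234 − (-16.833830)) = 3.600000 − (17.397352)/(28.432065) = 2.988108
F(2.988108) = -5.151905
z3 = 2.988108 − (-5.151905)·(2.988108 − 3.600000) / (-5.151905 − 11.598234) = 2.988108 − (3.152409)/(-16.750139) = 3.176310
F(3.176310) = -1.041815
z4 = 3.176310 − (-1.041815)·(3.176310 − 2.988108) / (-1.041815 − (-5.151905)) = 3.176310 − (-0.196072)/(4.110090) = 3.224015

2.9881, 3.1763, 3.2240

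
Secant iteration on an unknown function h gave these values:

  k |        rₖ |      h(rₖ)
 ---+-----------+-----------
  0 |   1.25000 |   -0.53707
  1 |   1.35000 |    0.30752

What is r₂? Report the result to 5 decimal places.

1.31359

r₂ = 1.35000 − 0.30752·(1.35000 − 1.25000) / (0.30752 − (-0.53707))
   = 1.35000 − (0.0307520)/(0.8445900) = 1.3135894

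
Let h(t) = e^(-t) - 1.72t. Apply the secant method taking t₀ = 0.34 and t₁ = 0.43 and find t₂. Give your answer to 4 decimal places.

0.3929

h(0.34) = 0.126970, h(0.43) = -0.089091
t₂ = 0.430000 − (-0.089091)·(0.430000 − 0.340000) / (-0.089091 − 0.126970) = 0.430000 − (-0.008018)/(-0.216061) = 0.392889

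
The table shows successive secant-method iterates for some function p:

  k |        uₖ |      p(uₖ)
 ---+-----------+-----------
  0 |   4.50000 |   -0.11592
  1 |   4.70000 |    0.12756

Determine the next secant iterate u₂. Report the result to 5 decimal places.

u₂ = 4.70000 − 0.12756·(4.70000 − 4.50000) / (0.12756 − (-0.11592))
   = 4.70000 − (0.0255120)/(0.2434800) = 4.5952193

4.59522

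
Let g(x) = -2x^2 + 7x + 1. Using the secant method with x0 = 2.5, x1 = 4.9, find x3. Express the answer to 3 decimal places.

g(2.5) = 6.00000, g(4.9) = -12.72000
x2 = 4.90000 − (-12.72000)·(4.90000 − 2.50000) / (-12.72000 − 6.00000) = 4.90000 − (-30.52800)/(-18.72000) = 3.26923
g(3.26923) = 2.50888
x3 = 3.26923 − 2.50888·(3.26923 − 4.90000) / (2.50888 − (-12.72000)) = 3.26923 − (-4.09140)/(15.22888) = 3.53789

3.538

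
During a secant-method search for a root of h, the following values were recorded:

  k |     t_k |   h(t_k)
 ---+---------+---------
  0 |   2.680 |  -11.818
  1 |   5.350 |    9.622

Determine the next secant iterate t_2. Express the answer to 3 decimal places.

t_2 = 5.350 − 9.622·(5.350 − 2.680) / (9.622 − (-11.818))
   = 5.350 − (25.69074)/(21.44000) = 4.15174

4.152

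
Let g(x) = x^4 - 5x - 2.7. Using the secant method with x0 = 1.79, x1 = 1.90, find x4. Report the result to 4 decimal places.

1.8615

g(1.79) = -1.383743, g(1.90) = 0.832100
x2 = 1.900000 − 0.832100·(1.900000 − 1.790000) / (0.832100 − (-1.383743)) = 1.900000 − (0.091531)/(2.215843) = 1.858692
g(1.858692) = -0.058250
x3 = 1.858692 − (-0.058250)·(1.858692 − 1.900000) / (-0.058250 − 0.832100) = 1.858692 − (0.002406)/(-0.890350) = 1.861395
g(1.861395) = -0.002197
x4 = 1.861395 − (-0.002197)·(1.861395 − 1.858692) / (-0.002197 − (-0.058250)) = 1.861395 − (-0.000006)/(0.056053) = 1.861501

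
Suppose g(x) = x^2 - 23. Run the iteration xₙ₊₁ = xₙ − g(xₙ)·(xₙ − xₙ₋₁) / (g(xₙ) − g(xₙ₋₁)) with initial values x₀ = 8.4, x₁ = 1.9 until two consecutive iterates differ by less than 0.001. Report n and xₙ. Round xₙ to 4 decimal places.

g(8.4) = 47.560000, g(1.9) = -19.390000
x₂ = 1.900000 − (-19.390000)·(-6.500000)/(-66.950000) = 3.782524;  |Δ| = 1.882524
g(3.782524) = -8.692510
x₃ = 3.782524 − (-8.692510)·(1.882524)/(10.697490) = 5.312216;  |Δ| = 1.529692
g(5.312216) = 5.219638
x₄ = 5.312216 − 5.219638·(1.529692)/(13.912149) = 4.738298;  |Δ| = 0.573918
g(4.738298) = -0.548536
x₅ = 4.738298 − (-0.548536)·(-0.573918)/(-5.768174) = 4.792875;  |Δ| = 0.054578
g(4.792875) = -0.028345
x₆ = 4.792875 − (-0.028345)·(0.054578)/(0.520191) = 4.795849;  |Δ| = 0.002974
g(4.795849) = 0.000171
x₇ = 4.795849 − 0.000171·(0.002974)/(0.028516) = 4.795832;  |Δ| = 0.000018
|x₇ − x₆| = 0.000018 < 0.001

n = 7, xₙ = 4.7958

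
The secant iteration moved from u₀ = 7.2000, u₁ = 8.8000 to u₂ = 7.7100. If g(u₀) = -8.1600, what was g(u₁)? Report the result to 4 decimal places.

The secant line through (7.2000, -8.1600) and (8.8000, g(u₁)) crosses zero at u₂ = 7.7100.
So (7.2000, -8.1600), (8.8000, g(u₁)), (7.7100, 0) are collinear:
g(u₁) = -8.1600 · (8.8000 − 7.7100) / (7.2000 − 7.7100) = -8.1600 · (1.090000)/(-0.510000) = 17.440000

17.4400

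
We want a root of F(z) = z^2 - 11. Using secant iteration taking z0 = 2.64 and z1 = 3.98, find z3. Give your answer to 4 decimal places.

3.3104

F(2.64) = -4.030400, F(3.98) = 4.840400
z2 = 3.980000 − 4.840400·(3.980000 − 2.640000) / (4.840400 − (-4.030400)) = 3.980000 − (6.486136)/(8.870800) = 3.248822
F(3.248822) = -0.445157
z3 = 3.248822 − (-0.445157)·(3.248822 − 3.980000) / (-0.445157 − 4.840400) = 3.248822 − (0.325489)/(-5.285557) = 3.310403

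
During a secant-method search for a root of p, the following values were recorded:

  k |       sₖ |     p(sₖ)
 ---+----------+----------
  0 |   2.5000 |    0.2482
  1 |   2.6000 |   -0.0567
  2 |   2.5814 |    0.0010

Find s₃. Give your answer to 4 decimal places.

s₃ = 2.5814 − 0.0010·(2.5814 − 2.6000) / (0.0010 − (-0.0567))
   = 2.5814 − (-0.000019)/(0.057700) = 2.581722

2.5817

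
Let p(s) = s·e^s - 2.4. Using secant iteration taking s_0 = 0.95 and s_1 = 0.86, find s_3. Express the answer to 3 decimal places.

p(0.95) = 0.05642, p(0.86) = -0.36768
s_2 = 0.86000 − (-0.36768)·(0.86000 − 0.95000) / (-0.36768 − 0.05642) = 0.86000 − (0.03309)/(-0.42411) = 0.93803
p(0.93803) = -0.00341
s_3 = 0.93803 − (-0.00341)·(0.93803 − 0.86000) / (-0.00341 − (-0.36768)) = 0.93803 − (-0.00027)/(0.36428) = 0.93876

0.939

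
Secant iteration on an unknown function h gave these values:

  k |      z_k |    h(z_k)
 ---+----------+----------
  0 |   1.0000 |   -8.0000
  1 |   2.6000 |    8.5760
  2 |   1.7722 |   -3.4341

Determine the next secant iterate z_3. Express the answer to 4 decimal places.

z_3 = 1.7722 − (-3.4341)·(1.7722 − 2.6000) / (-3.4341 − 8.5760)
   = 1.7722 − (2.842748)/(-12.010100) = 2.008896

2.0089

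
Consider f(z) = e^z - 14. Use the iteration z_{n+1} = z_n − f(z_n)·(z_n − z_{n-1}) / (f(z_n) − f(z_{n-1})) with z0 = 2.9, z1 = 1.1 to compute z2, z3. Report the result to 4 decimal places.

f(2.9) = 4.174145, f(1.1) = -10.995834
z2 = 1.100000 − (-10.995834)·(1.100000 − 2.900000) / (-10.995834 − 4.174145) = 1.100000 − (19.792501)/(-15.169979) = 2.404715
f(2.404715) = -2.924725
z3 = 2.404715 − (-2.924725)·(2.404715 − 1.100000) / (-2.924725 − (-10.995834)) = 2.404715 − (-3.815934)/(8.071108) = 2.877504

2.4047, 2.8775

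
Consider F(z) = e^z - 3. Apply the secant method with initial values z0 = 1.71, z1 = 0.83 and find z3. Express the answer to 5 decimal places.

F(1.71) = 2.5289615, F(0.83) = -0.7066813
z2 = 0.8300000 − (-0.7066813)·(0.8300000 − 1.7100000) / (-0.7066813 − 2.5289615) = 0.8300000 − (0.6218795)/(-3.2356427) = 1.0221966
F(1.0221966) = -0.2207070
z3 = 1.0221966 − (-0.2207070)·(1.0221966 − 0.8300000) / (-0.2207070 − (-0.7066813)) = 1.0221966 − (-0.0424191)/(0.4859743) = 1.1094834

1.10948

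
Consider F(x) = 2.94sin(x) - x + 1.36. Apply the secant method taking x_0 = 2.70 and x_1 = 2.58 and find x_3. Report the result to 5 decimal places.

F(2.70) = -0.0835032, F(2.58) = 0.3456526
x_2 = 2.5800000 − 0.3456526·(2.5800000 − 2.7000000) / (0.3456526 − (-0.0835032)) = 2.5800000 − (-0.0414783)/(0.4291558) = 2.6766510
F(2.6766510) = 0.0015589
x_3 = 2.6766510 − 0.0015589·(2.6766510 − 2.5800000) / (0.0015589 − 0.3456526) = 2.6766510 − (0.0001507)/(-0.3440938) = 2.6770888

2.67709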